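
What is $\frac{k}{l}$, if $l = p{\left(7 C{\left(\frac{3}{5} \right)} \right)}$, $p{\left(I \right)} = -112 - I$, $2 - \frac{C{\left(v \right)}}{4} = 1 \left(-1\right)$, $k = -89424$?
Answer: $\frac{22356}{49} \approx 456.25$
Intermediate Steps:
$C{\left(v \right)} = 12$ ($C{\left(v \right)} = 8 - 4 \cdot 1 \left(-1\right) = 8 - -4 = 8 + 4 = 12$)
$l = -196$ ($l = -112 - 7 \cdot 12 = -112 - 84 = -196$)
$\frac{k}{l} = - \frac{89424}{-196} = \left(-89424\right) \left(- \frac{1}{196}\right) = \frac{22356}{49}$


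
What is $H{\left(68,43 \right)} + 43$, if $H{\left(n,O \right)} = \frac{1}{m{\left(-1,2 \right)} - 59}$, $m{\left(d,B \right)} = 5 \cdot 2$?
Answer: $\frac{2106}{49} \approx 42.98$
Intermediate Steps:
$m{\left(d,B \right)} = 10$
$H{\left(n,O \right)} = - \frac{1}{49}$ ($H{\left(n,O \right)} = \frac{1}{10 - 59} = \frac{1}{-49} = - \frac{1}{49}$)
$H{\left(68,43 \right)} + 43 = - \frac{1}{49} + 43 = \frac{2106}{49}$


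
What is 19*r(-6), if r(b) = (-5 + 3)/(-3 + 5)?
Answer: -19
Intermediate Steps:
r(b) = -1 (r(b) = -2/2 = -2*1/2 = -1)
19*r(-6) = 19*(-1) = -19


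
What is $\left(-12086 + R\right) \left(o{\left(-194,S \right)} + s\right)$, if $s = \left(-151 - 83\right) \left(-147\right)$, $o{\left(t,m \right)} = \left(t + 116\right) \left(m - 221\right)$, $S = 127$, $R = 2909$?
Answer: $-382956210$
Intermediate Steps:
$o{\left(t,m \right)} = \left(-221 + m\right) \left(116 + t\right)$ ($o{\left(t,m \right)} = \left(116 + t\right) \left(-221 + m\right) = \left(-221 + m\right) \left(116 + t\right)$)
$s = 34398$ ($s = \left(-151 - 83\right) \left(-147\right) = \left(-234\right) \left(-147\right) = 34398$)
$\left(-12086 + R\right) \left(o{\left(-194,S \right)} + s\right) = \left(-12086 + 2909\right) \left(\left(-25636 - -42874 + 116 \cdot 127 + 127 \left(-194\right)\right) + 34398\right) = - 9177 \left(\left(-25636 + 42874 + 14732 - 24638\right) + 34398\right) = - 9177 \left(7332 + 34398\right) = \left(-9177\right) 41730 = -382956210$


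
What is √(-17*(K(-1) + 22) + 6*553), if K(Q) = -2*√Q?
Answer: √(2944 + 34*I) ≈ 54.26 + 0.3133*I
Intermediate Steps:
√(-17*(K(-1) + 22) + 6*553) = √(-17*(-2*I + 22) + 6*553) = √(-17*(-2*I + 22) + 3318) = √(-17*(22 - 2*I) + 3318) = √((-374 + 34*I) + 3318) = √(2944 + 34*I)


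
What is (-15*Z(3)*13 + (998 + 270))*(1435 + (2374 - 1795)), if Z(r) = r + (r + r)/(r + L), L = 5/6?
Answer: 17499646/23 ≈ 7.6085e+5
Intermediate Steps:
L = ⅚ (L = 5*(⅙) = ⅚ ≈ 0.83333)
Z(r) = r + 2*r/(⅚ + r) (Z(r) = r + (r + r)/(r + ⅚) = r + (2*r)/(⅚ + r) = r + 2*r/(⅚ + r))
(-15*Z(3)*13 + (998 + 270))*(1435 + (2374 - 1795)) = (-45*(17 + 6*3)/(5 + 6*3)*13 + (998 + 270))*(1435 + (2374 - 1795)) = (-45*(17 + 18)/(5 + 18)*13 + 1268)*(1435 + 579) = (-45*35/23*13 + 1268)*2014 = (-15*105/23*13 + 1268)*2014 = (-1575/23*13 + 1268)*2014 = (-20475/23 + 1268)*2014 = (8689/23)*2014 = 17499646/23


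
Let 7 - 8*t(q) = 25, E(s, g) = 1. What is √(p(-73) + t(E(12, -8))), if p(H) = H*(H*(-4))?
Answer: I*√85273/2 ≈ 146.01*I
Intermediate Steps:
p(H) = -4*H² (p(H) = H*(-4*H) = -4*H²)
t(q) = -9/4 (t(q) = 7/8 - ⅛*25 = 7/8 - 25/8 = -9/4)
√(p(-73) + t(E(12, -8))) = √(-4*(-73)² - 9/4) = √(-4*5329 - 9/4) = √(-21316 - 9/4) = √(-85273/4) = I*√85273/2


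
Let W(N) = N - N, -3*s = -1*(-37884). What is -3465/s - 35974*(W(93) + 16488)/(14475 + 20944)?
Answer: -97273253313/5808716 ≈ -16746.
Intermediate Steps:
s = -12628 (s = -(-1)*(-37884)/3 = -⅓*37884 = -12628)
W(N) = 0
-3465/s - 35974*(W(93) + 16488)/(14475 + 20944) = -3465/(-12628) - 35974*(0 + 16488)/(14475 + 20944) = -3465*(-1/12628) - 35974/(35419/16488) = 45/164 - 35974/(35419*(1/16488)) = 45/164 - 35974/35419/16488 = 45/164 - 35974*16488/35419 = 45/164 - 593139312/35419 = -97273253313/5808716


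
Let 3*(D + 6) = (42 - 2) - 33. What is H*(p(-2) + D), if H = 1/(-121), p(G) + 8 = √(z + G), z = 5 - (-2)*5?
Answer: 35/363 - √13/121 ≈ 0.066621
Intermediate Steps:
z = 15 (z = 5 - 1*(-10) = 5 + 10 = 15)
p(G) = -8 + √(15 + G)
D = -11/3 (D = -6 + ((42 - 2) - 33)/3 = -6 + (40 - 33)/3 = -6 + (⅓)*7 = -6 + 7/3 = -11/3 ≈ -3.6667)
H = -1/121 ≈ -0.0082645
H*(p(-2) + D) = -((-8 + √(15 - 2)) - 11/3)/121 = -((-8 + √13) - 11/3)/121 = -(-35/3 + √13)/121 = 35/363 - √13/121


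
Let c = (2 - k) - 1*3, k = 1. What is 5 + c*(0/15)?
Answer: 5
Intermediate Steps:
c = -2 (c = (2 - 1*1) - 1*3 = (2 - 1) - 3 = 1 - 3 = -2)
5 + c*(0/15) = 5 - 0/15 = 5 - 2*0 = 5 + 0 = 5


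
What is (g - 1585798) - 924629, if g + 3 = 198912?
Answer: -2311518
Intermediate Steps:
g = 198909 (g = -3 + 198912 = 198909)
(g - 1585798) - 924629 = (198909 - 1585798) - 924629 = -1386889 - 924629 = -2311518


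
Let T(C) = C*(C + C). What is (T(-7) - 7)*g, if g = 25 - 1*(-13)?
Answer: 3458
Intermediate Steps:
T(C) = 2*C² (T(C) = C*(2*C) = 2*C²)
g = 38 (g = 25 + 13 = 38)
(T(-7) - 7)*g = (2*(-7)² - 7)*38 = (2*49 - 7)*38 = (98 - 7)*38 = 91*38 = 3458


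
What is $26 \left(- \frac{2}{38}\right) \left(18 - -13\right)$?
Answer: $- \frac{806}{19} \approx -42.421$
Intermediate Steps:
$26 \left(- \frac{2}{38}\right) \left(18 - -13\right) = 26 \left(\left(-2\right) \frac{1}{38}\right) \left(18 + 13\right) = 26 \left(- \frac{1}{19}\right) 31 = \left(- \frac{26}{19}\right) 31 = - \frac{806}{19}$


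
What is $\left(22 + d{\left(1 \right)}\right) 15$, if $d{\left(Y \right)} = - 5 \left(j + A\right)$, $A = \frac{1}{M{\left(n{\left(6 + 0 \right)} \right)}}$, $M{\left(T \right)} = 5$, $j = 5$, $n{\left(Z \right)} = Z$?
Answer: $-60$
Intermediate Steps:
$A = \frac{1}{5} \approx 0.2$
$d{\left(Y \right)} = -26$ ($d{\left(Y \right)} = - 5 \left(5 + \frac{1}{5}\right) = \left(-5\right) \frac{26}{5} = -26$)
$\left(22 + d{\left(1 \right)}\right) 15 = \left(22 - 26\right) 15 = \left(-4\right) 15 = -60$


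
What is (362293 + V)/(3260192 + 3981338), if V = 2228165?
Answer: 1295229/3620765 ≈ 0.35772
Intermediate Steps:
(362293 + V)/(3260192 + 3981338) = (362293 + 2228165)/(3260192 + 3981338) = 2590458/7241530 = 2590458*(1/7241530) = 1295229/3620765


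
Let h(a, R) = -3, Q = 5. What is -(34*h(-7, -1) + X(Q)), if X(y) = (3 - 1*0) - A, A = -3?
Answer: 96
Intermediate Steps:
X(y) = 6 (X(y) = (3 - 1*0) - 1*(-3) = (3 + 0) + 3 = 3 + 3 = 6)
-(34*h(-7, -1) + X(Q)) = -(34*(-3) + 6) = -(-102 + 6) = -1*(-96) = 96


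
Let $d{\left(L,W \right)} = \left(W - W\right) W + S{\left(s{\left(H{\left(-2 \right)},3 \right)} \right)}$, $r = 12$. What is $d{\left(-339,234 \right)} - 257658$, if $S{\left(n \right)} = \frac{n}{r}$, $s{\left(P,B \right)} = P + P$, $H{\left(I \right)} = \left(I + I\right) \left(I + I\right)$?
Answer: $- \frac{772966}{3} \approx -2.5766 \cdot 10^{5}$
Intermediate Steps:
$H{\left(I \right)} = 4 I^{2}$ ($H{\left(I \right)} = 2 I 2 I = 4 I^{2}$)
$s{\left(P,B \right)} = 2 P$
$S{\left(n \right)} = \frac{n}{12}$
$d{\left(L,W \right)} = \frac{8}{3}$ ($d{\left(L,W \right)} = \left(W - W\right) W + \frac{2 \cdot 4 \left(-2\right)^{2}}{12} = 0 W + \frac{2 \cdot 4 \cdot 4}{12} = 0 + \frac{2 \cdot 16}{12} = 0 + \frac{1}{12} \cdot 32 = 0 + \frac{8}{3} = \frac{8}{3}$)
$d{\left(-339,234 \right)} - 257658 = \frac{8}{3} - 257658 = - \frac{772966}{3}$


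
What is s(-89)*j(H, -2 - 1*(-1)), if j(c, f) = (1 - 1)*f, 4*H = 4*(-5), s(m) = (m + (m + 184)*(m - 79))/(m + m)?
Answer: 0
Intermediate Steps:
s(m) = (m + (-79 + m)*(184 + m))/(2*m) (s(m) = (m + (184 + m)*(-79 + m))/((2*m)) = (m + (-79 + m)*(184 + m))*(1/(2*m)) = (m + (-79 + m)*(184 + m))/(2*m))
H = -5 (H = (4*(-5))/4 = (¼)*(-20) = -5)
j(c, f) = 0 (j(c, f) = 0*f = 0)
s(-89)*j(H, -2 - 1*(-1)) = (53 + (½)*(-89) - 7268/(-89))*0 = (53 - 89/2 - 7268*(-1/89))*0 = (53 - 89/2 + 7268/89)*0 = (16049/178)*0 = 0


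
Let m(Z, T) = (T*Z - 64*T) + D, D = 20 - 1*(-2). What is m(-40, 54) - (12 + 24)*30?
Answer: -6674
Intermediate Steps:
D = 22 (D = 20 + 2 = 22)
m(Z, T) = 22 - 64*T + T*Z (m(Z, T) = (T*Z - 64*T) + 22 = (-64*T + T*Z) + 22 = 22 - 64*T + T*Z)
m(-40, 54) - (12 + 24)*30 = (22 - 64*54 + 54*(-40)) - (12 + 24)*30 = (22 - 3456 - 2160) - 36*30 = -5594 - 1*1080 = -5594 - 1080 = -6674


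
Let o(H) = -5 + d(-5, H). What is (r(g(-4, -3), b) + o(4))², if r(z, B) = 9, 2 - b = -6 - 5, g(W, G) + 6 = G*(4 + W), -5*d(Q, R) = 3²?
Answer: 121/25 ≈ 4.8400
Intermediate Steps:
d(Q, R) = -9/5 (d(Q, R) = -⅕*3² = -⅕*9 = -9/5)
g(W, G) = -6 + G*(4 + W)
b = 13 (b = 2 - (-6 - 5) = 2 - 1*(-11) = 2 + 11 = 13)
o(H) = -34/5 (o(H) = -5 - 9/5 = -34/5)
(r(g(-4, -3), b) + o(4))² = (9 - 34/5)² = (11/5)² = 121/25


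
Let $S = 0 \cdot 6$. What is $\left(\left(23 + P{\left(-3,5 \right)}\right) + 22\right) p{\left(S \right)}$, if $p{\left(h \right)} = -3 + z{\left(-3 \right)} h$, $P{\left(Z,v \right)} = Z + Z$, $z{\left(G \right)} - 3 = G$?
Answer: $-117$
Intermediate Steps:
$z{\left(G \right)} = 3 + G$
$P{\left(Z,v \right)} = 2 Z$
$S = 0$
$p{\left(h \right)} = -3$ ($p{\left(h \right)} = -3 + \left(3 - 3\right) h = -3 + 0 h = -3 + 0 = -3$)
$\left(\left(23 + P{\left(-3,5 \right)}\right) + 22\right) p{\left(S \right)} = \left(\left(23 + 2 \left(-3\right)\right) + 22\right) \left(-3\right) = \left(\left(23 - 6\right) + 22\right) \left(-3\right) = \left(17 + 22\right) \left(-3\right) = 39 \left(-3\right) = -117$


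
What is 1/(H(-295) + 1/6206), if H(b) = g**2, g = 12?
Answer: 6206/893665 ≈ 0.0069444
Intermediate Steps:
H(b) = 144 (H(b) = 12**2 = 144)
1/(H(-295) + 1/6206) = 1/(144 + 1/6206) = 1/(893665/6206) = 6206/893665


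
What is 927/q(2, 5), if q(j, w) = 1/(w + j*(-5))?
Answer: -4635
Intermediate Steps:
q(j, w) = 1/(w - 5*j)
927/q(2, 5) = 927/(1/(5 - 5*2)) = 927/(1/(5 - 10)) = 927/(1/(-5)) = 927/(-1/5) = 927*(-5) = -4635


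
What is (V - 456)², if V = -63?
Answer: 269361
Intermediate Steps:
(V - 456)² = (-63 - 456)² = (-519)² = 269361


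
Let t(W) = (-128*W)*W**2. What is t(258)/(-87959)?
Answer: 2198209536/87959 ≈ 24991.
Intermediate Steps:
t(W) = -128*W**3
t(258)/(-87959) = -128*258**3/(-87959) = -128*17173512*(-1/87959) = -2198209536*(-1/87959) = 2198209536/87959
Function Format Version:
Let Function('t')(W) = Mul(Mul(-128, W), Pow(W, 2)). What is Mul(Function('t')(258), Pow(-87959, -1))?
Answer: Rational(2198209536, 87959) ≈ 24991.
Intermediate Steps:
Function('t')(W) = Mul(-128, Pow(W, 3))
Mul(Function('t')(258), Pow(-87959, -1)) = Mul(Mul(-128, Pow(258, 3)), Pow(-87959, -1)) = Mul(Mul(-128, 17173512), Rational(-1, 87959)) = Mul(-2198209536, Rational(-1, 87959)) = Rational(2198209536, 87959)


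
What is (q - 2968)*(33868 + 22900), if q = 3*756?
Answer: -39737600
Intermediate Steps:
q = 2268
(q - 2968)*(33868 + 22900) = (2268 - 2968)*(33868 + 22900) = -700*56768 = -39737600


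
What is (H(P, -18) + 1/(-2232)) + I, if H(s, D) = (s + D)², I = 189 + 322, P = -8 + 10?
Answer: 1711943/2232 ≈ 767.00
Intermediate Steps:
P = 2
I = 511
H(s, D) = (D + s)²
(H(P, -18) + 1/(-2232)) + I = ((-18 + 2)² + 1/(-2232)) + 511 = ((-16)² - 1/2232) + 511 = (256 - 1/2232) + 511 = 571391/2232 + 511 = 1711943/2232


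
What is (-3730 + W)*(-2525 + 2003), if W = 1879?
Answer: 966222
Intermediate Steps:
(-3730 + W)*(-2525 + 2003) = (-3730 + 1879)*(-2525 + 2003) = -1851*(-522) = 966222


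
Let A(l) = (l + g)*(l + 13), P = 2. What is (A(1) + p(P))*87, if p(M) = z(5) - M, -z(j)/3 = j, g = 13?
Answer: 15573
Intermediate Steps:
z(j) = -3*j
A(l) = (13 + l)² (A(l) = (l + 13)*(l + 13) = (13 + l)*(13 + l) = (13 + l)²)
p(M) = -15 - M (p(M) = -3*5 - M = -15 - M)
(A(1) + p(P))*87 = ((169 + 1² + 26*1) + (-15 - 1*2))*87 = ((169 + 1 + 26) + (-15 - 2))*87 = (196 - 17)*87 = 179*87 = 15573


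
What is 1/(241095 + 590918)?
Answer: 1/832013 ≈ 1.2019e-6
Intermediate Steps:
1/(241095 + 590918) = 1/832013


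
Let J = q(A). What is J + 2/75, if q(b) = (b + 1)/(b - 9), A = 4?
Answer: -73/75 ≈ -0.97333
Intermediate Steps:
q(b) = (1 + b)/(-9 + b)
J = -1 (J = (1 + 4)/(-9 + 4) = 5/(-5) = -1/5*5 = -1)
J + 2/75 = -1 + 2/75 = -73/75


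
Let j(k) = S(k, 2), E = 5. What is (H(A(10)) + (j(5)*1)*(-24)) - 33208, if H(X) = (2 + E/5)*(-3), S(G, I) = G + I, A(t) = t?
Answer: -33385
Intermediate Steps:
j(k) = 2 + k (j(k) = k + 2 = 2 + k)
H(X) = -9 (H(X) = (2 + 5/5)*(-3) = (2 + 5*(1/5))*(-3) = (2 + 1)*(-3) = 3*(-3) = -9)
(H(A(10)) + (j(5)*1)*(-24)) - 33208 = (-9 + ((2 + 5)*1)*(-24)) - 33208 = (-9 + (7*1)*(-24)) - 33208 = (-9 + 7*(-24)) - 33208 = (-9 - 168) - 33208 = -177 - 33208 = -33385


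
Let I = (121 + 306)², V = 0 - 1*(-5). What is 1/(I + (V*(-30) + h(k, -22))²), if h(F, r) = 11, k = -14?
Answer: 1/201650 ≈ 4.9591e-6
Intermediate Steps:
V = 5 (V = 0 + 5 = 5)
I = 182329 (I = 427² = 182329)
1/(I + (V*(-30) + h(k, -22))²) = 1/(182329 + (5*(-30) + 11)²) = 1/(182329 + (-150 + 11)²) = 1/(182329 + (-139)²) = 1/(182329 + 19321) = 1/201650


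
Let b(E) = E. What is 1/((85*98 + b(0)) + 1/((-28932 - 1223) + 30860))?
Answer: 705/5872651 ≈ 0.00012005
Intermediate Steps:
1/((85*98 + b(0)) + 1/((-28932 - 1223) + 30860)) = 1/((85*98 + 0) + 1/((-28932 - 1223) + 30860)) = 1/((8330 + 0) + 1/(-30155 + 30860)) = 1/(8330 + 1/705) = 1/(5872651/705) = 705/5872651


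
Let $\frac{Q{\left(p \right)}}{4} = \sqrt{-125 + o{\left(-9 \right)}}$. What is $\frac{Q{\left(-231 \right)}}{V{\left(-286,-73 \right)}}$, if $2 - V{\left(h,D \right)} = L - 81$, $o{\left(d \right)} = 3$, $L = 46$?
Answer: $\frac{4 i \sqrt{122}}{37} \approx 1.1941 i$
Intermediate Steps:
$Q{\left(p \right)} = 4 i \sqrt{122}$ ($Q{\left(p \right)} = 4 \sqrt{-125 + 3} = 4 \sqrt{-122} = 4 i \sqrt{122}$)
$V{\left(h,D \right)} = 37$ ($V{\left(h,D \right)} = 2 - \left(46 - 81\right) = 2 - -35 = 2 + 35 = 37$)
$\frac{Q{\left(-231 \right)}}{V{\left(-286,-73 \right)}} = \frac{4 i \sqrt{122}}{37}$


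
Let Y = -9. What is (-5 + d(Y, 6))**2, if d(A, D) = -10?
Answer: 225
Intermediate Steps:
(-5 + d(Y, 6))**2 = (-5 - 10)**2 = (-15)**2 = 225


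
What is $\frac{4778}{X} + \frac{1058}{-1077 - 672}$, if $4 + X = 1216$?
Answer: $\frac{1179071}{353298} \approx 3.3373$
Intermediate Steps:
$X = 1212$ ($X = -4 + 1216 = 1212$)
$\frac{4778}{X} + \frac{1058}{-1077 - 672} = \frac{4778}{1212} + \frac{1058}{-1077 - 672} = 4778 \cdot \frac{1}{1212} + \frac{1058}{-1077 - 672} = \frac{2389}{606} + \frac{1058}{-1749} = \frac{2389}{606} + 1058 \left(- \frac{1}{1749}\right) = \frac{2389}{606} - \frac{1058}{1749} = \frac{1179071}{353298}$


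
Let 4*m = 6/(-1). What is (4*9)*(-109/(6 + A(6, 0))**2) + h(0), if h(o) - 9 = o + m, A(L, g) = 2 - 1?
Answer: -7113/98 ≈ -72.582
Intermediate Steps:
m = -3/2 (m = (6/(-1))/4 = (6*(-1))/4 = (1/4)*(-6) = -3/2 ≈ -1.5000)
A(L, g) = 1
h(o) = 15/2 + o (h(o) = 9 + (o - 3/2) = 9 + (-3/2 + o) = 15/2 + o)
(4*9)*(-109/(6 + A(6, 0))**2) + h(0) = (4*9)*(-109/(6 + 1)**2) + (15/2 + 0) = 36*(-109/(7**2)) + 15/2 = 36*(-109/49) + 15/2 = -3924/49 + 15/2 = -7113/98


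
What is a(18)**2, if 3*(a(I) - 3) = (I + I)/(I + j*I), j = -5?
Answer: 289/36 ≈ 8.0278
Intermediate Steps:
a(I) = 17/6 (a(I) = 3 + ((I + I)/(I - 5*I))/3 = 3 + ((2*I)/((-4*I)))/3 = 3 + ((2*I)*(-1/(4*I)))/3 = 3 + (1/3)*(-1/2) = 3 - 1/6 = 17/6)
a(18)**2 = (17/6)**2 = 289/36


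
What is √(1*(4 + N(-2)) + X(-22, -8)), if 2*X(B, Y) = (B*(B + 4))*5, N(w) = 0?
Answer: √994 ≈ 31.528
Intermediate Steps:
X(B, Y) = 5*B*(4 + B)/2 (X(B, Y) = ((B*(B + 4))*5)/2 = ((B*(4 + B))*5)/2 = (5*B*(4 + B))/2 = 5*B*(4 + B)/2)
√(1*(4 + N(-2)) + X(-22, -8)) = √(1*(4 + 0) + (5/2)*(-22)*(4 - 22)) = √(1*4 + (5/2)*(-22)*(-18)) = √(4 + 990) = √994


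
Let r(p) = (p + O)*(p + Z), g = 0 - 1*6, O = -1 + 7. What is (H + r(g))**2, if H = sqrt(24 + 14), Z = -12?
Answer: 38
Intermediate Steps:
O = 6
H = sqrt(38) ≈ 6.1644
g = -6 (g = 0 - 6 = -6)
r(p) = (-12 + p)*(6 + p) (r(p) = (p + 6)*(p - 12) = (6 + p)*(-12 + p) = (-12 + p)*(6 + p))
(H + r(g))**2 = (sqrt(38) + (-72 + (-6)**2 - 6*(-6)))**2 = (sqrt(38) + (-72 + 36 + 36))**2 = (sqrt(38) + 0)**2 = (sqrt(38))**2 = 38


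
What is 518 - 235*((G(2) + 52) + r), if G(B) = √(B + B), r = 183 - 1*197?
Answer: -8882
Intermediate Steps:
r = -14 (r = 183 - 197 = -14)
G(B) = √2*√B (G(B) = √(2*B) = √2*√B)
518 - 235*((G(2) + 52) + r) = 518 - 235*((√2*√2 + 52) - 14) = 518 - 235*((2 + 52) - 14) = 518 - 235*(54 - 14) = 518 - 235*40 = 518 - 9400 = -8882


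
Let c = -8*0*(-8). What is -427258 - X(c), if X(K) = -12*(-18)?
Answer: -427474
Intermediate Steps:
c = 0 (c = 0*(-8) = 0)
X(K) = 216
-427258 - X(c) = -427258 - 1*216 = -427258 - 216 = -427474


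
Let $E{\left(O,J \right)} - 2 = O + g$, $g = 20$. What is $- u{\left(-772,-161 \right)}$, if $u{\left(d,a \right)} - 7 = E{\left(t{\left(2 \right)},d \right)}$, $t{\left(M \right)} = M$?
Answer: $-31$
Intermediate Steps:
$E{\left(O,J \right)} = 22 + O$ ($E{\left(O,J \right)} = 2 + \left(O + 20\right) = 2 + \left(20 + O\right) = 22 + O$)
$u{\left(d,a \right)} = 31$ ($u{\left(d,a \right)} = 7 + \left(22 + 2\right) = 7 + 24 = 31$)
$- u{\left(-772,-161 \right)} = \left(-1\right) 31 = -31$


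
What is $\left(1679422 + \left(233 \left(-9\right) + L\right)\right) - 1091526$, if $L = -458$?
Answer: $585341$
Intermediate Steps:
$\left(1679422 + \left(233 \left(-9\right) + L\right)\right) - 1091526 = \left(1679422 + \left(233 \left(-9\right) - 458\right)\right) - 1091526 = \left(1679422 - 2555\right) - 1091526 = 1676867 - 1091526 = 585341$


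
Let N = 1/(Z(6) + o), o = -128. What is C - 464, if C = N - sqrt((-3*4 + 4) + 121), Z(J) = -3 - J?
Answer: -63569/137 - sqrt(113) ≈ -474.64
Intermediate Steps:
N = -1/137 (N = 1/((-3 - 1*6) - 128) = 1/((-3 - 6) - 128) = 1/(-9 - 128) = 1/(-137) = -1/137 ≈ -0.0072993)
C = -1/137 - sqrt(113) (C = -1/137 - sqrt((-3*4 + 4) + 121) = -1/137 - sqrt((-12 + 4) + 121) = -1/137 - sqrt(-8 + 121) = -1/137 - sqrt(113) ≈ -10.637)
C - 464 = (-1/137 - sqrt(113)) - 464 = -63569/137 - sqrt(113)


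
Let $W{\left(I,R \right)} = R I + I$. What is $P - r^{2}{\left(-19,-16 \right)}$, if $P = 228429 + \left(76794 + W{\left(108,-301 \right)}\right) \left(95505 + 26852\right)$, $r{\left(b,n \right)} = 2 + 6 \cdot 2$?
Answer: $5432144891$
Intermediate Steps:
$W{\left(I,R \right)} = I + I R$ ($W{\left(I,R \right)} = I R + I = I + I R$)
$r{\left(b,n \right)} = 14$ ($r{\left(b,n \right)} = 2 + 12 = 14$)
$P = 5432145087$ ($P = 228429 + \left(76794 + 108 \left(1 - 301\right)\right) \left(95505 + 26852\right) = 228429 + \left(76794 + 108 \left(-300\right)\right) 122357 = 228429 + \left(76794 - 32400\right) 122357 = 228429 + 44394 \cdot 122357 = 228429 + 5431916658 = 5432145087$)
$P - r^{2}{\left(-19,-16 \right)} = 5432145087 - 14^{2} = 5432145087 - 196 = 5432144891$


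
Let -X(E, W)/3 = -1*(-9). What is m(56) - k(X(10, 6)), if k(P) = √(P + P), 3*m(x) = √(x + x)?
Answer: 4*√7/3 - 3*I*√6 ≈ 3.5277 - 7.3485*I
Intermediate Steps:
m(x) = √2*√x/3 (m(x) = √(x + x)/3 = √(2*x)/3 = (√2*√x)/3 = √2*√x/3)
X(E, W) = -27 (X(E, W) = -(-3)*(-9) = -3*9 = -27)
k(P) = √2*√P (k(P) = √(2*P) = √2*√P)
m(56) - k(X(10, 6)) = √2*√56/3 - √2*√(-27) = √2*(2*√14)/3 - √2*3*I*√3 = 4*√7/3 - 3*I*√6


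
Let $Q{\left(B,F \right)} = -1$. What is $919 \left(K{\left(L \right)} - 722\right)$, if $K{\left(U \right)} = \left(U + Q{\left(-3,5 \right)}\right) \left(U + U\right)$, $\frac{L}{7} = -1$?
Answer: $-560590$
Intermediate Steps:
$L = -7$ ($L = 7 \left(-1\right) = -7$)
$K{\left(U \right)} = 2 U \left(-1 + U\right)$ ($K{\left(U \right)} = \left(U - 1\right) \left(U + U\right) = \left(-1 + U\right) 2 U = 2 U \left(-1 + U\right)$)
$919 \left(K{\left(L \right)} - 722\right) = 919 \left(2 \left(-7\right) \left(-1 - 7\right) - 722\right) = 919 \left(2 \left(-7\right) \left(-8\right) - 722\right) = 919 \left(112 - 722\right) = 919 \left(-610\right) = -560590$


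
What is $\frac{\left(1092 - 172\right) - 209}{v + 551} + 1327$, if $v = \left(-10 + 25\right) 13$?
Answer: $\frac{990653}{746} \approx 1328.0$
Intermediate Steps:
$v = 195$ ($v = 15 \cdot 13 = 195$)
$\frac{\left(1092 - 172\right) - 209}{v + 551} + 1327 = \frac{\left(1092 - 172\right) - 209}{195 + 551} + 1327 = \frac{920 - 209}{746} + 1327 = 711 \cdot \frac{1}{746} + 1327 = \frac{711}{746} + 1327 = \frac{990653}{746}$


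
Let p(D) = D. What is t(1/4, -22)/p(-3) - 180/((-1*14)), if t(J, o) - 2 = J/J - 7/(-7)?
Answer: 242/21 ≈ 11.524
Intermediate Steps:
t(J, o) = 4 (t(J, o) = 2 + (J/J - 7/(-7)) = 2 + (1 - 7*(-⅐)) = 2 + (1 + 1) = 2 + 2 = 4)
t(1/4, -22)/p(-3) - 180/((-1*14)) = 4/(-3) - 180/((-1*14)) = 4*(-⅓) - 180/(-14) = -4/3 - 180*(-1/14) = -4/3 + 90/7 = 242/21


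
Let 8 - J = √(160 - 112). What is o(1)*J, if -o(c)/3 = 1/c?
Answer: -24 + 12*√3 ≈ -3.2154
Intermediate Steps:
o(c) = -3/c
J = 8 - 4*√3 (J = 8 - √(160 - 112) = 8 - √48 = 8 - 4*√3 ≈ 1.0718)
o(1)*J = (-3/1)*(8 - 4*√3) = (-3*1)*(8 - 4*√3) = -3*(8 - 4*√3) = -24 + 12*√3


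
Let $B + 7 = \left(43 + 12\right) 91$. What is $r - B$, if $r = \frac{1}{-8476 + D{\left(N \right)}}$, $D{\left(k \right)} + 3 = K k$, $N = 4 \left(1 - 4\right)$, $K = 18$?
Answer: $- \frac{43457611}{8695} \approx -4998.0$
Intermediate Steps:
$N = -12$ ($N = 4 \left(-3\right) = -12$)
$D{\left(k \right)} = -3 + 18 k$
$r = - \frac{1}{8695}$ ($r = \frac{1}{-8476 + \left(-3 + 18 \left(-12\right)\right)} = \frac{1}{-8476 - 219} = \frac{1}{-8695} = - \frac{1}{8695} \approx -0.00011501$)
$B = 4998$ ($B = -7 + \left(43 + 12\right) 91 = -7 + 55 \cdot 91 = -7 + 5005 = 4998$)
$r - B = - \frac{1}{8695} - 4998 = - \frac{43457611}{8695}$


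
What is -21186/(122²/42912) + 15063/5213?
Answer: -1184772356481/19397573 ≈ -61078.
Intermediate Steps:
-21186/(122²/42912) + 15063/5213 = -21186/(14884*(1/42912)) + 15063*(1/5213) = -21186/3721/10728 + 15063/5213 = -21186*10728/3721 + 15063/5213 = -227283408/3721 + 15063/5213 = -1184772356481/19397573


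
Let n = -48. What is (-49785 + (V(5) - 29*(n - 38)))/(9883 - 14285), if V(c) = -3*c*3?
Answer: 23668/2201 ≈ 10.753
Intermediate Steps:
V(c) = -9*c
(-49785 + (V(5) - 29*(n - 38)))/(9883 - 14285) = (-49785 + (-9*5 - 29*(-48 - 38)))/(9883 - 14285) = (-49785 + (-45 - 29*(-86)))/(-4402) = (-49785 + (-45 + 2494))*(-1/4402) = (-49785 + 2449)*(-1/4402) = -47336*(-1/4402) = 23668/2201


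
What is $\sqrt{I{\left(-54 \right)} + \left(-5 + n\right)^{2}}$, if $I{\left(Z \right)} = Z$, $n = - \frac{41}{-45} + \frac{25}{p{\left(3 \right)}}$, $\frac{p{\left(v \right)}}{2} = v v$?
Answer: $\frac{3 i \sqrt{519}}{10} \approx 6.8345 i$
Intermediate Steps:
$p{\left(v \right)} = 2 v^{2}$ ($p{\left(v \right)} = 2 v v = 2 v^{2}$)
$n = \frac{23}{10}$ ($n = - \frac{41}{-45} + \frac{25}{2 \cdot 3^{2}} = \left(-41\right) \left(- \frac{1}{45}\right) + \frac{25}{2 \cdot 9} = \frac{41}{45} + \frac{25}{18} = \frac{23}{10} \approx 2.3$)
$\sqrt{I{\left(-54 \right)} + \left(-5 + n\right)^{2}} = \sqrt{-54 + \left(-5 + \frac{23}{10}\right)^{2}} = \sqrt{-54 + \left(- \frac{27}{10}\right)^{2}} = \sqrt{-54 + \frac{729}{100}} = \sqrt{- \frac{4671}{100}} = \frac{3 i \sqrt{519}}{10}$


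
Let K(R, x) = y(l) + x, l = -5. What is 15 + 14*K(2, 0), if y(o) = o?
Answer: -55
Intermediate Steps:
K(R, x) = -5 + x
15 + 14*K(2, 0) = 15 + 14*(-5 + 0) = 15 + 14*(-5) = 15 - 70 = -55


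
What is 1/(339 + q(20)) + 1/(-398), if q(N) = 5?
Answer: 27/68456 ≈ 0.00039441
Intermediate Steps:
1/(339 + q(20)) + 1/(-398) = 1/(339 + 5) + 1/(-398) = 1/344 - 1/398 = 27/68456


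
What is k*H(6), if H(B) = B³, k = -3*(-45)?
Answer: 29160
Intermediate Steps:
k = 135
k*H(6) = 135*6³ = 135*216 = 29160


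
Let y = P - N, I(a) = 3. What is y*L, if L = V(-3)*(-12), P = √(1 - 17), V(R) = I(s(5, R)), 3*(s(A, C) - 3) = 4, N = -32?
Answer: -1152 - 144*I ≈ -1152.0 - 144.0*I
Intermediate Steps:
s(A, C) = 13/3 (s(A, C) = 3 + (⅓)*4 = 3 + 4/3 = 13/3)
V(R) = 3
P = 4*I (P = √(-16) = 4*I ≈ 4.0*I)
y = 32 + 4*I (y = 4*I - 1*(-32) = 4*I + 32 = 32 + 4*I ≈ 32.0 + 4.0*I)
L = -36 (L = 3*(-12) = -36)
y*L = (32 + 4*I)*(-36) = -1152 - 144*I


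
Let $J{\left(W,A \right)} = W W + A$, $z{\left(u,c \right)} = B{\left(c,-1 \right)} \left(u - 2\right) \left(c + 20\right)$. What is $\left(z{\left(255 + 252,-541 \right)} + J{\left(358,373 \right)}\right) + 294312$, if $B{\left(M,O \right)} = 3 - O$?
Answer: $-629571$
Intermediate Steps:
$z{\left(u,c \right)} = 4 \left(-2 + u\right) \left(20 + c\right)$ ($z{\left(u,c \right)} = \left(3 - -1\right) \left(u - 2\right) \left(c + 20\right) = \left(3 + 1\right) \left(-2 + u\right) \left(20 + c\right) = 4 \left(-2 + u\right) \left(20 + c\right)$)
$J{\left(W,A \right)} = A + W^{2}$ ($J{\left(W,A \right)} = W^{2} + A = A + W^{2}$)
$\left(z{\left(255 + 252,-541 \right)} + J{\left(358,373 \right)}\right) + 294312 = \left(\left(-160 - -4328 + 80 \left(255 + 252\right) + 4 \left(-541\right) \left(255 + 252\right)\right) + \left(373 + 358^{2}\right)\right) + 294312 = \left(\left(-160 + 4328 + 80 \cdot 507 + 4 \left(-541\right) 507\right) + \left(373 + 128164\right)\right) + 294312 = \left(\left(-160 + 4328 + 40560 - 1097148\right) + 128537\right) + 294312 = \left(-1052420 + 128537\right) + 294312 = -923883 + 294312 = -629571$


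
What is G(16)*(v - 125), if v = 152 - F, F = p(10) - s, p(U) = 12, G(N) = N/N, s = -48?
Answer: -33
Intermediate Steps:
G(N) = 1
F = 60 (F = 12 - 1*(-48) = 12 + 48 = 60)
v = 92 (v = 152 - 1*60 = 152 - 60 = 92)
G(16)*(v - 125) = 1*(92 - 125) = 1*(-33) = -33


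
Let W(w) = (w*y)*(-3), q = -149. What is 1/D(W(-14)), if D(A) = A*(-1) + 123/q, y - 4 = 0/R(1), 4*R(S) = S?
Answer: -149/25155 ≈ -0.0059233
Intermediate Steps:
R(S) = S/4
y = 4 (y = 4 + 0/(((¼)*1)) = 4 + 0/(¼) = 4 + 0*4 = 4 + 0 = 4)
W(w) = -12*w (W(w) = (w*4)*(-3) = (4*w)*(-3) = -12*w)
D(A) = -123/149 - A (D(A) = A*(-1) + 123/(-149) = -A + 123*(-1/149) = -A - 123/149 = -123/149 - A)
1/D(W(-14)) = 1/(-123/149 - (-12)*(-14)) = 1/(-123/149 - 1*168) = 1/(-123/149 - 168) = 1/(-25155/149) = -149/25155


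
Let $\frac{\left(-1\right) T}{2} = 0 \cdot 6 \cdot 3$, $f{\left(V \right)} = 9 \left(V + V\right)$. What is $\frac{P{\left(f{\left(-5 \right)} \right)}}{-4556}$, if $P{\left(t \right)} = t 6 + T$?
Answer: $\frac{135}{1139} \approx 0.11853$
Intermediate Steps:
$f{\left(V \right)} = 18 V$ ($f{\left(V \right)} = 9 \cdot 2 V = 18 V$)
$T = 0$ ($T = - 2 \cdot 0 \cdot 6 \cdot 3 = - 2 \cdot 0 \cdot 3 = \left(-2\right) 0 = 0$)
$P{\left(t \right)} = 6 t$ ($P{\left(t \right)} = t 6 + 0 = 6 t + 0 = 6 t$)
$\frac{P{\left(f{\left(-5 \right)} \right)}}{-4556} = \frac{6 \cdot 18 \left(-5\right)}{-4556} = 6 \left(-90\right) \left(- \frac{1}{4556}\right) = \left(-540\right) \left(- \frac{1}{4556}\right) = \frac{135}{1139}$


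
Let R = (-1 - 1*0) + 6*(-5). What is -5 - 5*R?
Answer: 150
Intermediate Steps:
R = -31 (R = (-1 + 0) - 30 = -1 - 30 = -31)
-5 - 5*R = -5 - 5*(-31) = -5 + 155 = 150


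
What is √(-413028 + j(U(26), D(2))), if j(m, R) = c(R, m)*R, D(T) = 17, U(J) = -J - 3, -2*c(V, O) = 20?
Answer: I*√413198 ≈ 642.8*I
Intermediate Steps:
c(V, O) = -10 (c(V, O) = -½*20 = -10)
U(J) = -3 - J
j(m, R) = -10*R
√(-413028 + j(U(26), D(2))) = √(-413028 - 10*17) = √(-413028 - 170) = √(-413198) = I*√413198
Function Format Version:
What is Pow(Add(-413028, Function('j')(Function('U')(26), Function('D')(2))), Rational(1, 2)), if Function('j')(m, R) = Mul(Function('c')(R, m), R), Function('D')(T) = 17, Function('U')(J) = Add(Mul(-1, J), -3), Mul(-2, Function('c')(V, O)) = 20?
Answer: Mul(I, Pow(413198, Rational(1, 2))) ≈ Mul(642.80, I)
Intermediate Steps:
Function('c')(V, O) = -10 (Function('c')(V, O) = Mul(Rational(-1, 2), 20) = -10)
Function('U')(J) = Add(-3, Mul(-1, J))
Function('j')(m, R) = Mul(-10, R)
Pow(Add(-413028, Function('j')(Function('U')(26), Function('D')(2))), Rational(1, 2)) = Pow(Add(-413028, Mul(-10, 17)), Rational(1, 2)) = Pow(Add(-413028, -170), Rational(1, 2)) = Pow(-413198, Rational(1, 2)) = Mul(I, Pow(413198, Rational(1, 2)))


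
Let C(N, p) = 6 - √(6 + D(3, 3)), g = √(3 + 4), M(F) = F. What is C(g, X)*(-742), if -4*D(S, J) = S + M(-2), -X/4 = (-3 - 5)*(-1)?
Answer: -4452 + 371*√23 ≈ -2672.7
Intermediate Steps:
X = -32 (X = -4*(-3 - 5)*(-1) = -(-32)*(-1) = -4*8 = -32)
g = √7 ≈ 2.6458
D(S, J) = ½ - S/4 (D(S, J) = -(S - 2)/4 = -(-2 + S)/4 = ½ - S/4)
C(N, p) = 6 - √23/2 (C(N, p) = 6 - √(6 + (½ - ¼*3)) = 6 - √(6 + (½ - ¾)) = 6 - √(6 - ¼) = 6 - √(23/4) = 6 - √23/2)
C(g, X)*(-742) = (6 - √23/2)*(-742) = -4452 + 371*√23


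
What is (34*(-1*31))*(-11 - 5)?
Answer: 16864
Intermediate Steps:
(34*(-1*31))*(-11 - 5) = (34*(-31))*(-16) = -1054*(-16) = 16864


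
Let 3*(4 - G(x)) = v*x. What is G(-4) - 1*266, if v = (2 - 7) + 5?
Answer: -262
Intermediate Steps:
v = 0 (v = -5 + 5 = 0)
G(x) = 4 (G(x) = 4 - 0*x = 4 - ⅓*0 = 4 + 0 = 4)
G(-4) - 1*266 = 4 - 1*266 = 4 - 266 = -262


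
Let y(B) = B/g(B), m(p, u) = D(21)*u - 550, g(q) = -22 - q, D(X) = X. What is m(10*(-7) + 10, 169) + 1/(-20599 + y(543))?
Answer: 34905294457/11638978 ≈ 2999.0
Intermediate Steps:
m(p, u) = -550 + 21*u (m(p, u) = 21*u - 550 = -550 + 21*u)
y(B) = B/(-22 - B)
m(10*(-7) + 10, 169) + 1/(-20599 + y(543)) = (-550 + 21*169) + 1/(-20599 - 1*543/(22 + 543)) = (-550 + 3549) + 1/(-20599 - 1*543/565) = 2999 + 1/(-20599 - 1*543*1/565) = 2999 + 1/(-20599 - 543/565) = 2999 + 1/(-11638978/565) = 2999 - 565/11638978 = 34905294457/11638978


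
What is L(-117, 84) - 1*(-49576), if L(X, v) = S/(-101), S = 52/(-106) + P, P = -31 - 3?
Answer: 265382156/5353 ≈ 49576.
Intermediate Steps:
P = -34
S = -1828/53 (S = 52/(-106) - 34 = 52*(-1/106) - 34 = -26/53 - 34 = -1828/53 ≈ -34.491)
L(X, v) = 1828/5353 (L(X, v) = -1828/53/(-101) = -1828/53*(-1/101) = 1828/5353)
L(-117, 84) - 1*(-49576) = 1828/5353 - 1*(-49576) = 1828/5353 + 49576 = 265382156/5353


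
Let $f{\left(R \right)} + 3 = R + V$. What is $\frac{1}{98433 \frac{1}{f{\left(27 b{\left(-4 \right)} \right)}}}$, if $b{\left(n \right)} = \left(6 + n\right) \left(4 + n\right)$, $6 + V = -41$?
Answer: $- \frac{50}{98433} \approx -0.00050796$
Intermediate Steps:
$V = -47$ ($V = -6 - 41 = -47$)
$b{\left(n \right)} = \left(4 + n\right) \left(6 + n\right)$
$f{\left(R \right)} = -50 + R$ ($f{\left(R \right)} = -3 + \left(R - 47\right) = -3 + \left(-47 + R\right) = -50 + R$)
$\frac{1}{98433 \frac{1}{f{\left(27 b{\left(-4 \right)} \right)}}} = \frac{1}{98433 \frac{1}{-50 + 27 \left(24 + \left(-4\right)^{2} + 10 \left(-4\right)\right)}} = \frac{1}{98433 \frac{1}{-50 + 27 \left(24 + 16 - 40\right)}} = \frac{1}{98433 \frac{1}{-50 + 27 \cdot 0}} = \frac{1}{98433 \frac{1}{-50 + 0}} = \frac{1}{98433 \frac{1}{-50}} = \frac{1}{98433 \left(- \frac{1}{50}\right)} = \frac{1}{- \frac{98433}{50}} = - \frac{50}{98433}$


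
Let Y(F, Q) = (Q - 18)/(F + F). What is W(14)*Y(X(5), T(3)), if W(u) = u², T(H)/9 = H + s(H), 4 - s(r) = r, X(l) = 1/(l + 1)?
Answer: 10584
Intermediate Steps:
X(l) = 1/(1 + l)
s(r) = 4 - r
T(H) = 36 (T(H) = 9*(H + (4 - H)) = 9*4 = 36)
Y(F, Q) = (-18 + Q)/(2*F) (Y(F, Q) = (-18 + Q)/((2*F)) = (-18 + Q)*(1/(2*F)) = (-18 + Q)/(2*F))
W(14)*Y(X(5), T(3)) = 14²*((-18 + 36)/(2*(1/(1 + 5)))) = 196*((½)*18/1/6) = 196*((½)*18/(⅙)) = 196*((½)*6*18) = 196*54 = 10584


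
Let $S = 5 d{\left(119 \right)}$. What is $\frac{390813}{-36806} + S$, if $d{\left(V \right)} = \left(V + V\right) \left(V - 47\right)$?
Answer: $\frac{3153147267}{36806} \approx 85669.0$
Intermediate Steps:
$d{\left(V \right)} = 2 V \left(-47 + V\right)$
$S = 85680$ ($S = 5 \cdot 2 \cdot 119 \left(-47 + 119\right) = 5 \cdot 2 \cdot 119 \cdot 72 = 5 \cdot 17136 = 85680$)
$\frac{390813}{-36806} + S = \frac{390813}{-36806} + 85680 = 390813 \left(- \frac{1}{36806}\right) + 85680 = - \frac{390813}{36806} + 85680 = \frac{3153147267}{36806}$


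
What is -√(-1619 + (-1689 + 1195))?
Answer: -I*√2113 ≈ -45.967*I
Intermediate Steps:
-√(-1619 + (-1689 + 1195)) = -√(-1619 - 494) = -√(-2113) = -I*√2113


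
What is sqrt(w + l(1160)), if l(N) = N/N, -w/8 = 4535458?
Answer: I*sqrt(36283663) ≈ 6023.6*I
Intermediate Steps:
w = -36283664 (w = -8*4535458 = -36283664)
l(N) = 1
sqrt(w + l(1160)) = sqrt(-36283664 + 1) = sqrt(-36283663) = I*sqrt(36283663)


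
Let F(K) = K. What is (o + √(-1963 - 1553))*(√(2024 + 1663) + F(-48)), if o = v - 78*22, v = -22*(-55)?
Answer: 2*(48 - √3687)*(253 - I*√879) ≈ -6436.7 + 754.28*I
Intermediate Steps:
v = 1210
o = -506 (o = 1210 - 78*22 = 1210 - 1716 = -506)
(o + √(-1963 - 1553))*(√(2024 + 1663) + F(-48)) = (-506 + √(-1963 - 1553))*(√(2024 + 1663) - 48) = (-506 + √(-3516))*(√3687 - 48) = (-506 + 2*I*√879)*(-48 + √3687)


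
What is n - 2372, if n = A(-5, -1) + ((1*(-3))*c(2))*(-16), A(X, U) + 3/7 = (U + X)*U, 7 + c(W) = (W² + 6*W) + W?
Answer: -12869/7 ≈ -1838.4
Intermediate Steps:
c(W) = -7 + W² + 7*W (c(W) = -7 + ((W² + 6*W) + W) = -7 + (W² + 7*W) = -7 + W² + 7*W)
A(X, U) = -3/7 + U*(U + X) (A(X, U) = -3/7 + (U + X)*U = -3/7 + U*(U + X))
n = 3735/7 (n = (-3/7 + (-1)² - 1*(-5)) + ((1*(-3))*(-7 + 2² + 7*2))*(-16) = (-3/7 + 1 + 5) - 3*(-7 + 4 + 14)*(-16) = 39/7 - 3*11*(-16) = 39/7 - 33*(-16) = 39/7 + 528 = 3735/7 ≈ 533.57)
n - 2372 = 3735/7 - 2372 = -12869/7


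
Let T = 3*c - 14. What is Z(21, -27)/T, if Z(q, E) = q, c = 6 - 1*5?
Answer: -21/11 ≈ -1.9091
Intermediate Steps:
c = 1 (c = 6 - 5 = 1)
T = -11 (T = 3*1 - 14 = 3 - 14 = -11)
Z(21, -27)/T = 21/(-11) = 21*(-1/11) = -21/11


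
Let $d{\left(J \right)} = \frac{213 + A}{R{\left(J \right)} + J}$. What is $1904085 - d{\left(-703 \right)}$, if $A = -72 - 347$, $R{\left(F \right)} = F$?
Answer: $\frac{1338571652}{703} \approx 1.9041 \cdot 10^{6}$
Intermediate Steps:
$A = -419$ ($A = -72 - 347 = -419$)
$d{\left(J \right)} = - \frac{103}{J}$ ($d{\left(J \right)} = \frac{213 - 419}{J + J} = - \frac{206}{2 J} = - 206 \frac{1}{2 J} = - \frac{103}{J}$)
$1904085 - d{\left(-703 \right)} = 1904085 - - \frac{103}{-703} = 1904085 - \left(-103\right) \left(- \frac{1}{703}\right) = 1904085 - \frac{103}{703} = \frac{1338571652}{703}$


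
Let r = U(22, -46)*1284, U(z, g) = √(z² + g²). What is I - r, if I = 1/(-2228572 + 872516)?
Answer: -1/1356056 - 12840*√26 ≈ -65471.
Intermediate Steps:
I = -1/1356056 (I = 1/(-1356056) = -1/1356056 ≈ -7.3743e-7)
U(z, g) = √(g² + z²)
r = 12840*√26 (r = √((-46)² + 22²)*1284 = √(2116 + 484)*1284 = √2600*1284 = (10*√26)*1284 = 12840*√26 ≈ 65471.)
I - r = -1/1356056 - 12840*√26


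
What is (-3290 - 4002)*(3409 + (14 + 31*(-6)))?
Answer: -23604204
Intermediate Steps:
(-3290 - 4002)*(3409 + (14 + 31*(-6))) = -7292*(3409 + (14 - 186)) = -7292*(3409 - 172) = -7292*3237 = -23604204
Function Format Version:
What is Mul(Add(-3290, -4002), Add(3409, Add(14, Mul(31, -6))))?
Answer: -23604204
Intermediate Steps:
Mul(Add(-3290, -4002), Add(3409, Add(14, Mul(31, -6)))) = Mul(-7292, Add(3409, Add(14, -186))) = Mul(-7292, Add(3409, -172)) = Mul(-7292, 3237) = -23604204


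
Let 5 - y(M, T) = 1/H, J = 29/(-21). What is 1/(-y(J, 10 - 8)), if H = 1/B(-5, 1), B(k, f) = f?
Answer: -1/4 ≈ -0.25000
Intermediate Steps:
H = 1 (H = 1/1 = 1)
J = -29/21 (J = 29*(-1/21) = -29/21 ≈ -1.3810)
y(M, T) = 4 (y(M, T) = 5 - 1/1 = 5 - 1*1 = 5 - 1 = 4)
1/(-y(J, 10 - 8)) = 1/(-1*4) = 1/(-4) = -1/4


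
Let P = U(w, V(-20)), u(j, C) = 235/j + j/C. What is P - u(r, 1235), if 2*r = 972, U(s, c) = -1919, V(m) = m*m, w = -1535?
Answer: -1152329411/600210 ≈ -1919.9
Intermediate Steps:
V(m) = m²
r = 486 (r = (½)*972 = 486)
P = -1919
P - u(r, 1235) = -1919 - (235/486 + 486/1235) = -1919 - 1*526421/600210 = -1919 - 526421/600210 = -1152329411/600210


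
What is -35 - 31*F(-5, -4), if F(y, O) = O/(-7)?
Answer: -369/7 ≈ -52.714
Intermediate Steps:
F(y, O) = -O/7 (F(y, O) = O*(-⅐) = -O/7)
-35 - 31*F(-5, -4) = -35 - (-31)*(-4)/7 = -35 - 31*4/7 = -35 - 124/7 = -369/7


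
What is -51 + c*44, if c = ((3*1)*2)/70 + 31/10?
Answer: 3121/35 ≈ 89.171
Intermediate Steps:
c = 223/70 (c = (3*2)*(1/70) + 31*(⅒) = 6*(1/70) + 31/10 = 3/35 + 31/10 = 223/70 ≈ 3.1857)
-51 + c*44 = -51 + (223/70)*44 = -51 + 4906/35 = 3121/35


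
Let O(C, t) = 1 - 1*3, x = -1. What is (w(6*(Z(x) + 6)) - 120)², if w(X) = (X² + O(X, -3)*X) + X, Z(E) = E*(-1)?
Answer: 2566404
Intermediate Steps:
O(C, t) = -2 (O(C, t) = 1 - 3 = -2)
Z(E) = -E
w(X) = X² - X (w(X) = (X² - 2*X) + X = X² - X)
(w(6*(Z(x) + 6)) - 120)² = ((6*(-1*(-1) + 6))*(-1 + 6*(-1*(-1) + 6)) - 120)² = ((6*(1 + 6))*(-1 + 6*(1 + 6)) - 120)² = ((6*7)*(-1 + 6*7) - 120)² = (42*(-1 + 42) - 120)² = (42*41 - 120)² = (1722 - 120)² = 1602² = 2566404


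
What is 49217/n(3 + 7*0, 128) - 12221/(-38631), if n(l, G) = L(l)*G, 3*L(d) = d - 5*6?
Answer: -629074445/14834304 ≈ -42.407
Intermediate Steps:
L(d) = -10 + d/3 (L(d) = (d - 5*6)/3 = (d - 30)/3 = (-30 + d)/3 = -10 + d/3)
n(l, G) = G*(-10 + l/3) (n(l, G) = (-10 + l/3)*G = G*(-10 + l/3))
49217/n(3 + 7*0, 128) - 12221/(-38631) = 49217/(((1/3)*128*(-30 + (3 + 7*0)))) - 12221/(-38631) = 49217/(((1/3)*128*(-30 + (3 + 0)))) - 12221*(-1/38631) = 49217/(((1/3)*128*(-30 + 3))) + 12221/38631 = 49217/(((1/3)*128*(-27))) + 12221/38631 = 49217/(-1152) + 12221/38631 = 49217*(-1/1152) + 12221/38631 = -49217/1152 + 12221/38631 = -629074445/14834304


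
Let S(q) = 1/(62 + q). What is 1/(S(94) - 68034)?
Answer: -156/10613303 ≈ -1.4699e-5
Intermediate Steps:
1/(S(94) - 68034) = 1/(1/(62 + 94) - 68034) = 1/(1/156 - 68034) = 1/(-10613303/156) = -156/10613303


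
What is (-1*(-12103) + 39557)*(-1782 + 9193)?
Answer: 382852260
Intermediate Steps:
(-1*(-12103) + 39557)*(-1782 + 9193) = (12103 + 39557)*7411 = 51660*7411 = 382852260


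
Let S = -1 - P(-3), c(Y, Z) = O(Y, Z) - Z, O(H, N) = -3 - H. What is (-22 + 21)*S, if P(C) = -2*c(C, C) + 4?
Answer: -1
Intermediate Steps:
c(Y, Z) = -3 - Y - Z (c(Y, Z) = (-3 - Y) - Z = -3 - Y - Z)
P(C) = 10 + 4*C (P(C) = -2*(-3 - C - C) + 4 = -2*(-3 - 2*C) + 4 = (6 + 4*C) + 4 = 10 + 4*C)
S = 1 (S = -1 - (10 + 4*(-3)) = -1 - (10 - 12) = -1 - 1*(-2) = -1 + 2 = 1)
(-22 + 21)*S = (-22 + 21)*1 = -1*1 = -1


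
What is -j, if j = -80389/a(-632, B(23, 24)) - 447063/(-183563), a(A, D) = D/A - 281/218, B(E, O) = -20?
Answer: -127072596917378/1987436601 ≈ -63938.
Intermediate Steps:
a(A, D) = -281/218 + D/A (a(A, D) = D/A - 281*1/218 = D/A - 281/218 = -281/218 + D/A)
j = 127072596917378/1987436601 (j = -80389/(-281/218 - 20/(-632)) - 447063/(-183563) = -80389/(-281/218 - 20*(-1/632)) - 447063*(-1/183563) = -80389/(-281/218 + 5/158) + 447063/183563 = -80389/(-10827/8611) + 447063/183563 = -80389*(-8611/10827) + 447063/183563 = 692229679/10827 + 447063/183563 = 127072596917378/1987436601 ≈ 63938.)
-j = -1*127072596917378/1987436601 = -127072596917378/1987436601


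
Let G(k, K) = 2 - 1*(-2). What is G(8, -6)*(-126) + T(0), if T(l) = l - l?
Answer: -504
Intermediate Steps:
G(k, K) = 4 (G(k, K) = 2 + 2 = 4)
T(l) = 0
G(8, -6)*(-126) + T(0) = 4*(-126) + 0 = -504 + 0 = -504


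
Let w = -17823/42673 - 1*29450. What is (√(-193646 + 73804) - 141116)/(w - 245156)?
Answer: 6021843068/11718279661 - 42673*I*√119842/11718279661 ≈ 0.51388 - 0.0012606*I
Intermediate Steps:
w = -1256737673/42673 (w = -17823*1/42673 - 29450 = -17823/42673 - 29450 = -1256737673/42673 ≈ -29450.)
(√(-193646 + 73804) - 141116)/(w - 245156) = (√(-193646 + 73804) - 141116)/(-1256737673/42673 - 245156) = (√(-119842) - 141116)/(-11718279661/42673) = (I*√119842 - 141116)*(-42673/11718279661) = (-141116 + I*√119842)*(-42673/11718279661) = 6021843068/11718279661 - 42673*I*√119842/11718279661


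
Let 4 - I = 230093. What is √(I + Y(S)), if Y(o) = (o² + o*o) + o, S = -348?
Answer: √11771 ≈ 108.49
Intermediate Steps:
I = -230089 (I = 4 - 1*230093 = 4 - 230093 = -230089)
Y(o) = o + 2*o² (Y(o) = (o² + o²) + o = 2*o² + o = o + 2*o²)
√(I + Y(S)) = √(-230089 - 348*(1 + 2*(-348))) = √(-230089 - 348*(1 - 696)) = √(-230089 - 348*(-695)) = √(-230089 + 241860) = √11771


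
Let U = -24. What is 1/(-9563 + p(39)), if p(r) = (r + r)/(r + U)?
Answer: -5/47789 ≈ -0.00010463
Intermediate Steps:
p(r) = 2*r/(-24 + r) (p(r) = (r + r)/(r - 24) = (2*r)/(-24 + r) = 2*r/(-24 + r))
1/(-9563 + p(39)) = 1/(-9563 + 2*39/(-24 + 39)) = 1/(-9563 + 2*39/15) = 1/(-9563 + 2*39*(1/15)) = 1/(-9563 + 26/5) = 1/(-47789/5) = -5/47789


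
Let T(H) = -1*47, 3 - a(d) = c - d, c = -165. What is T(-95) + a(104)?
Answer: 225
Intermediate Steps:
a(d) = 168 + d (a(d) = 3 - (-165 - d) = 3 + (165 + d) = 168 + d)
T(H) = -47
T(-95) + a(104) = -47 + (168 + 104) = -47 + 272 = 225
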